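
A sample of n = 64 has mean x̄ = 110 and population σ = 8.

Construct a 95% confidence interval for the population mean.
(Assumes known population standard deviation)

Confidence level: 95%, α = 0.05
z_0.025 = 1.960
SE = σ/√n = 8/√64 = 1.0000
Margin of error = 1.960 × 1.0000 = 1.9600
CI: x̄ ± margin = 110 ± 1.9600
CI: (108.0400, 111.9600)

Answer: (108.0400, 111.9600)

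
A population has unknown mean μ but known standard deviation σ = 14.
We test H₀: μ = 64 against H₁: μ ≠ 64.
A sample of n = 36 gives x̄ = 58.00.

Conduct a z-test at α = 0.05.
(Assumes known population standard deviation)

Answer: z = -2.5715, reject H₀

Derivation:
Standard error: SE = σ/√n = 14/√36 = 2.3333
z-statistic: z = (x̄ - μ₀)/SE = (58.00 - 64)/2.3333 = -2.5715
Critical value: ±1.960
p-value = 0.0101
Decision: reject H₀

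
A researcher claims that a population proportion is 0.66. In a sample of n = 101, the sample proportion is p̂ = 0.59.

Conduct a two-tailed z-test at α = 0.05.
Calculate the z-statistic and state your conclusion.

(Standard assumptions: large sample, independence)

Answer: z = -1.4851, fail to reject H₀

Derivation:
H₀: p = 0.66, H₁: p ≠ 0.66
Standard error: SE = √(p₀(1-p₀)/n) = √(0.66×0.34/101) = 0.047136
z-statistic: z = (p̂ - p₀)/SE = (0.59 - 0.66)/0.047136 = -1.4851
Critical value: z_0.025 = ±1.960
p-value = 0.1375
Decision: fail to reject H₀ at α = 0.05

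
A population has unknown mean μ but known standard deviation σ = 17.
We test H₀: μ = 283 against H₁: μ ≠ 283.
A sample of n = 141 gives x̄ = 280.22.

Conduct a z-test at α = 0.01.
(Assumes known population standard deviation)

Answer: z = -1.9417, fail to reject H₀

Derivation:
Standard error: SE = σ/√n = 17/√141 = 1.4317
z-statistic: z = (x̄ - μ₀)/SE = (280.22 - 283)/1.4317 = -1.9417
Critical value: ±2.576
p-value = 0.0522
Decision: fail to reject H₀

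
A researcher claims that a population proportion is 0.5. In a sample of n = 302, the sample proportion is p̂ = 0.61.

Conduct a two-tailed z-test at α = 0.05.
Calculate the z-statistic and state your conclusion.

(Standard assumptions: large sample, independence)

Answer: z = 3.8232, reject H₀

Derivation:
H₀: p = 0.5, H₁: p ≠ 0.5
Standard error: SE = √(p₀(1-p₀)/n) = √(0.5×0.5/302) = 0.028772
z-statistic: z = (p̂ - p₀)/SE = (0.61 - 0.5)/0.028772 = 3.8232
Critical value: z_0.025 = ±1.960
p-value = 0.0001
Decision: reject H₀ at α = 0.05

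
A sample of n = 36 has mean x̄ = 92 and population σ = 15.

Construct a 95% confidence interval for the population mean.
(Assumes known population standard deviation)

Confidence level: 95%, α = 0.05
z_0.025 = 1.960
SE = σ/√n = 15/√36 = 2.5000
Margin of error = 1.960 × 2.5000 = 4.9000
CI: x̄ ± margin = 92 ± 4.9000
CI: (87.1000, 96.9000)

Answer: (87.1000, 96.9000)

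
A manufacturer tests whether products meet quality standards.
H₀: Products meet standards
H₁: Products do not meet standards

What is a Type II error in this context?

Type I error: rejecting H₀ when it is actually true (false positive).
Type II error: failing to reject H₀ when H₁ is actually true (false negative).

Answer: Accepting products as meeting standards when they don't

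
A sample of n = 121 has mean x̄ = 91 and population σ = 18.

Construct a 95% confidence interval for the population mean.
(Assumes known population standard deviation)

Answer: (87.7927, 94.2073)

Derivation:
Confidence level: 95%, α = 0.05
z_0.025 = 1.960
SE = σ/√n = 18/√121 = 1.6364
Margin of error = 1.960 × 1.6364 = 3.2073
CI: x̄ ± margin = 91 ± 3.2073
CI: (87.7927, 94.2073)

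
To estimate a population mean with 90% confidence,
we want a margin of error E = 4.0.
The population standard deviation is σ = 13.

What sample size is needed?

Answer: n = 29

Derivation:
z_0.05 = 1.645
n = (z×σ/E)² = (1.645×13/4.0)²
n = 28.5824
Round up: n = 29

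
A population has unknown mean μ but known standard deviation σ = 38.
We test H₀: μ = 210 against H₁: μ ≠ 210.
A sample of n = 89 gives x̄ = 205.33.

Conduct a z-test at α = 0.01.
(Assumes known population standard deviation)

Answer: z = -1.1594, fail to reject H₀

Derivation:
Standard error: SE = σ/√n = 38/√89 = 4.0280
z-statistic: z = (x̄ - μ₀)/SE = (205.33 - 210)/4.0280 = -1.1594
Critical value: ±2.576
p-value = 0.2463
Decision: fail to reject H₀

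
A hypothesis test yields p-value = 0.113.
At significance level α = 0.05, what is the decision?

Answer: fail to reject H₀

Derivation:
Compare p-value to α:
0.113 ≥ 0.05
Decision: fail to reject H₀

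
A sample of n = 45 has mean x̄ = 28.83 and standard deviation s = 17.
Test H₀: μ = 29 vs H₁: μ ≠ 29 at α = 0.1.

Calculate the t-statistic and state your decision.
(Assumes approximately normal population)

df = n - 1 = 44
SE = s/√n = 17/√45 = 2.5342
t = (x̄ - μ₀)/SE = (28.83 - 29)/2.5342 = -0.0671
Critical value: t_{0.05,44} = ±1.680
p-value ≈ 0.9468
Decision: fail to reject H₀

Answer: t = -0.0671, fail to reject H₀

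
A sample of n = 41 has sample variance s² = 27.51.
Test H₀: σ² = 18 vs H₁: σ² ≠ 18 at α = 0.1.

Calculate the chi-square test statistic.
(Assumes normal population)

df = n - 1 = 40
χ² = (n-1)s²/σ₀² = 40×27.51/18 = 61.1333
Critical values: χ²_{0.95,40} = 26.509, χ²_{0.05,40} = 55.758
Rejection region: χ² < 26.509 or χ² > 55.758
Decision: reject H₀

Answer: χ² = 61.1333, reject H₀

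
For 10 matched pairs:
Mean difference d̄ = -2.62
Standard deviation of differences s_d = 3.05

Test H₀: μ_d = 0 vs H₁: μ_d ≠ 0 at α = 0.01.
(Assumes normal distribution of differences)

Answer: t = -2.7164, fail to reject H₀

Derivation:
df = n - 1 = 9
SE = s_d/√n = 3.05/√10 = 0.9645
t = d̄/SE = -2.62/0.9645 = -2.7164
Critical value: t_{0.005,9} = ±3.250
p-value ≈ 0.0237
Decision: fail to reject H₀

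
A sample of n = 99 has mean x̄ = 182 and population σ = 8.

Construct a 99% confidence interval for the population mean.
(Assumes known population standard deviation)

Confidence level: 99%, α = 0.01
z_0.005 = 2.576
SE = σ/√n = 8/√99 = 0.8040
Margin of error = 2.576 × 0.8040 = 2.0711
CI: x̄ ± margin = 182 ± 2.0711
CI: (179.9289, 184.0711)

Answer: (179.9289, 184.0711)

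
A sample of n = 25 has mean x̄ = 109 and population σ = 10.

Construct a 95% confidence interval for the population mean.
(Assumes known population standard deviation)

Confidence level: 95%, α = 0.05
z_0.025 = 1.960
SE = σ/√n = 10/√25 = 2.0000
Margin of error = 1.960 × 2.0000 = 3.9200
CI: x̄ ± margin = 109 ± 3.9200
CI: (105.0800, 112.9200)

Answer: (105.0800, 112.9200)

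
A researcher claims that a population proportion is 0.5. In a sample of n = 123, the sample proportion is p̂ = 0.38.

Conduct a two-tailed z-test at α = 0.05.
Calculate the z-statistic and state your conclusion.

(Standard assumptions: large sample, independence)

Answer: z = -2.6618, reject H₀

Derivation:
H₀: p = 0.5, H₁: p ≠ 0.5
Standard error: SE = √(p₀(1-p₀)/n) = √(0.5×0.5/123) = 0.045083
z-statistic: z = (p̂ - p₀)/SE = (0.38 - 0.5)/0.045083 = -2.6618
Critical value: z_0.025 = ±1.960
p-value = 0.0078
Decision: reject H₀ at α = 0.05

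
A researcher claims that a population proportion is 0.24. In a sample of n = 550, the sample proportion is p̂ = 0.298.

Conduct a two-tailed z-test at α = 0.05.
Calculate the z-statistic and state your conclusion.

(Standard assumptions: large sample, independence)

H₀: p = 0.24, H₁: p ≠ 0.24
Standard error: SE = √(p₀(1-p₀)/n) = √(0.24×0.76/550) = 0.018211
z-statistic: z = (p̂ - p₀)/SE = (0.298 - 0.24)/0.018211 = 3.1849
Critical value: z_0.025 = ±1.960
p-value = 0.0014
Decision: reject H₀ at α = 0.05

Answer: z = 3.1849, reject H₀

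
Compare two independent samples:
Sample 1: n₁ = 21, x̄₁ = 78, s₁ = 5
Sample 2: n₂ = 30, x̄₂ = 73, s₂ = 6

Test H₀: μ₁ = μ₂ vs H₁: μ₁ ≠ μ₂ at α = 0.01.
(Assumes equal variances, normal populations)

Answer: t = 3.1307, reject H₀

Derivation:
Pooled variance: s²_p = [20×5² + 29×6²]/(49) = 31.5102
s_p = 5.6134
SE = s_p×√(1/n₁ + 1/n₂) = 5.6134×√(1/21 + 1/30) = 1.5971
t = (x̄₁ - x̄₂)/SE = (78 - 73)/1.5971 = 3.1307
df = 49, t-critical = ±2.680
Decision: reject H₀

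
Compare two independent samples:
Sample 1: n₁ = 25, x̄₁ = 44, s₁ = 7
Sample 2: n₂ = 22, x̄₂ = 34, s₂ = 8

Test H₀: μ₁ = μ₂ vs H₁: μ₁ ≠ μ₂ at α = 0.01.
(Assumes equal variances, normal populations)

Pooled variance: s²_p = [24×7² + 21×8²]/(45) = 56.0000
s_p = 7.4833
SE = s_p×√(1/n₁ + 1/n₂) = 7.4833×√(1/25 + 1/22) = 2.1876
t = (x̄₁ - x̄₂)/SE = (44 - 34)/2.1876 = 4.5712
df = 45, t-critical = ±2.690
Decision: reject H₀

Answer: t = 4.5712, reject H₀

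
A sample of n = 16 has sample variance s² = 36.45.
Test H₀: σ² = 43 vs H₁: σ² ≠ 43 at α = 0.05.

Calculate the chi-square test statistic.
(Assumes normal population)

df = n - 1 = 15
χ² = (n-1)s²/σ₀² = 15×36.45/43 = 12.7151
Critical values: χ²_{0.975,15} = 6.262, χ²_{0.025,15} = 27.488
Rejection region: χ² < 6.262 or χ² > 27.488
Decision: fail to reject H₀

Answer: χ² = 12.7151, fail to reject H₀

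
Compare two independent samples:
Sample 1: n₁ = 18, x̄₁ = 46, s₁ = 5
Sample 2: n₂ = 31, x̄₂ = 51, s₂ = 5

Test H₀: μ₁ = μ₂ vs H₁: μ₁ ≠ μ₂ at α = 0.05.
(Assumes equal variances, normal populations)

Answer: t = -3.3745, reject H₀

Derivation:
Pooled variance: s²_p = [17×5² + 30×5²]/(47) = 25.0000
s_p = 5.0000
SE = s_p×√(1/n₁ + 1/n₂) = 5.0000×√(1/18 + 1/31) = 1.4817
t = (x̄₁ - x̄₂)/SE = (46 - 51)/1.4817 = -3.3745
df = 47, t-critical = ±2.012
Decision: reject H₀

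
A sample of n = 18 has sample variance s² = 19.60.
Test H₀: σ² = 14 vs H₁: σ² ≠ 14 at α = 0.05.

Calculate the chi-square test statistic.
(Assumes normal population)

df = n - 1 = 17
χ² = (n-1)s²/σ₀² = 17×19.60/14 = 23.8000
Critical values: χ²_{0.975,17} = 7.564, χ²_{0.025,17} = 30.191
Rejection region: χ² < 7.564 or χ² > 30.191
Decision: fail to reject H₀

Answer: χ² = 23.8000, fail to reject H₀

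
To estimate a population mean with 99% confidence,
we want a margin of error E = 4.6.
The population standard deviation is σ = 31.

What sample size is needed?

z_0.005 = 2.576
n = (z×σ/E)² = (2.576×31/4.6)²
n = 301.3696
Round up: n = 302

Answer: n = 302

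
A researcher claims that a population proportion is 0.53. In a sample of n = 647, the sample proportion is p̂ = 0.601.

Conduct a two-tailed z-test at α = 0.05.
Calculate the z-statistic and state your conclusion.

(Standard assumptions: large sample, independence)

Answer: z = 3.6184, reject H₀

Derivation:
H₀: p = 0.53, H₁: p ≠ 0.53
Standard error: SE = √(p₀(1-p₀)/n) = √(0.53×0.47/647) = 0.019622
z-statistic: z = (p̂ - p₀)/SE = (0.601 - 0.53)/0.019622 = 3.6184
Critical value: z_0.025 = ±1.960
p-value = 0.0003
Decision: reject H₀ at α = 0.05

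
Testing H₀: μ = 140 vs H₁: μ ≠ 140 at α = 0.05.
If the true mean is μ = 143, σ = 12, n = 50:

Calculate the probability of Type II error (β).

Answer: β ≈ 0.5761

Derivation:
SE = σ/√n = 12/√50 = 1.6971
Critical values: μ₀ ± z_0.025×SE = 140 ± 1.960×1.6971
Acceptance region: (136.6737, 143.3263)
Under H₁ (μ = 143): z_high = (143.3263 - 143)/1.6971 = 0.1923, z_low = (136.6737 - 143)/1.6971 = -3.7277
β = P(not reject | H₁) = Φ(0.1923) - Φ(-3.7277) ≈ 0.5761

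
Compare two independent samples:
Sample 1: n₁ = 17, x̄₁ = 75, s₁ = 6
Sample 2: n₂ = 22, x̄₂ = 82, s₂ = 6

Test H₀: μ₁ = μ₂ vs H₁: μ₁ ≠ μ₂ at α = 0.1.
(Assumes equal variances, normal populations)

Answer: t = -3.6129, reject H₀

Derivation:
Pooled variance: s²_p = [16×6² + 21×6²]/(37) = 36.0000
s_p = 6.0000
SE = s_p×√(1/n₁ + 1/n₂) = 6.0000×√(1/17 + 1/22) = 1.9375
t = (x̄₁ - x̄₂)/SE = (75 - 82)/1.9375 = -3.6129
df = 37, t-critical = ±1.687
Decision: reject H₀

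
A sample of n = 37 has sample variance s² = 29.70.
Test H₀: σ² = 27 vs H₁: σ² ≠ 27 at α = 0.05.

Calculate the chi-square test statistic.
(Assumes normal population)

df = n - 1 = 36
χ² = (n-1)s²/σ₀² = 36×29.70/27 = 39.6000
Critical values: χ²_{0.975,36} = 21.336, χ²_{0.025,36} = 54.437
Rejection region: χ² < 21.336 or χ² > 54.437
Decision: fail to reject H₀

Answer: χ² = 39.6000, fail to reject H₀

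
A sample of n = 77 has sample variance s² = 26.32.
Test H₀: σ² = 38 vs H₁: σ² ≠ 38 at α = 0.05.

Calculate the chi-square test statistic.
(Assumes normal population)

df = n - 1 = 76
χ² = (n-1)s²/σ₀² = 76×26.32/38 = 52.6400
Critical values: χ²_{0.975,76} = 53.782, χ²_{0.025,76} = 101.999
Rejection region: χ² < 53.782 or χ² > 101.999
Decision: reject H₀

Answer: χ² = 52.6400, reject H₀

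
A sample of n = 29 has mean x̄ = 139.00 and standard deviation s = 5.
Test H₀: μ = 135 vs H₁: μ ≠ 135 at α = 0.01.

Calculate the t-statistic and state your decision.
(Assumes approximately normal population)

df = n - 1 = 28
SE = s/√n = 5/√29 = 0.9285
t = (x̄ - μ₀)/SE = (139.00 - 135)/0.9285 = 4.3080
Critical value: t_{0.005,28} = ±2.763
p-value ≈ 0.0002
Decision: reject H₀

Answer: t = 4.3080, reject H₀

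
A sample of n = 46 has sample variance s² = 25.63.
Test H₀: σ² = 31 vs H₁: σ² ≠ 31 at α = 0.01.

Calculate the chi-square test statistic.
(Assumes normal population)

Answer: χ² = 37.2048, fail to reject H₀

Derivation:
df = n - 1 = 45
χ² = (n-1)s²/σ₀² = 45×25.63/31 = 37.2048
Critical values: χ²_{0.995,45} = 24.311, χ²_{0.005,45} = 73.166
Rejection region: χ² < 24.311 or χ² > 73.166
Decision: fail to reject H₀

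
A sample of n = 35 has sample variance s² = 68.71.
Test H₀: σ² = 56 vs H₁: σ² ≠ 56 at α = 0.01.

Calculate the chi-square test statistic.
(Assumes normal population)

df = n - 1 = 34
χ² = (n-1)s²/σ₀² = 34×68.71/56 = 41.7168
Critical values: χ²_{0.995,34} = 16.501, χ²_{0.005,34} = 58.964
Rejection region: χ² < 16.501 or χ² > 58.964
Decision: fail to reject H₀

Answer: χ² = 41.7168, fail to reject H₀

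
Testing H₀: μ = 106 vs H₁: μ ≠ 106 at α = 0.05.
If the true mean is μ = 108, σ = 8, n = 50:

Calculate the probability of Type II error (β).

Answer: β ≈ 0.5761

Derivation:
SE = σ/√n = 8/√50 = 1.1314
Critical values: μ₀ ± z_0.025×SE = 106 ± 1.960×1.1314
Acceptance region: (103.7825, 108.2175)
Under H₁ (μ = 108): z_high = (108.2175 - 108)/1.1314 = 0.1922, z_low = (103.7825 - 108)/1.1314 = -3.7277
β = P(not reject | H₁) = Φ(0.1922) - Φ(-3.7277) ≈ 0.5761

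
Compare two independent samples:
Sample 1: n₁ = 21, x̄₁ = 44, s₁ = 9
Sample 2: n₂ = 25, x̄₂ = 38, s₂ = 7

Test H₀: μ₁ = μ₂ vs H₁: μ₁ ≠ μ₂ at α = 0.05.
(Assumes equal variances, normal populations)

Pooled variance: s²_p = [20×9² + 24×7²]/(44) = 63.5455
s_p = 7.9715
SE = s_p×√(1/n₁ + 1/n₂) = 7.9715×√(1/21 + 1/25) = 2.3596
t = (x̄₁ - x̄₂)/SE = (44 - 38)/2.3596 = 2.5428
df = 44, t-critical = ±2.015
Decision: reject H₀

Answer: t = 2.5428, reject H₀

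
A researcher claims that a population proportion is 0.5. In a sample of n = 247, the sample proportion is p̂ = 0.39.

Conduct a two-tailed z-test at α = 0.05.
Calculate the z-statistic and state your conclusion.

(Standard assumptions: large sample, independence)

H₀: p = 0.5, H₁: p ≠ 0.5
Standard error: SE = √(p₀(1-p₀)/n) = √(0.5×0.5/247) = 0.031814
z-statistic: z = (p̂ - p₀)/SE = (0.39 - 0.5)/0.031814 = -3.4576
Critical value: z_0.025 = ±1.960
p-value = 0.0005
Decision: reject H₀ at α = 0.05

Answer: z = -3.4576, reject H₀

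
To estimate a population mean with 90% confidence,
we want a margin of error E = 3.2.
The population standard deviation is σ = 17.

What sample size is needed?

z_0.05 = 1.645
n = (z×σ/E)² = (1.645×17/3.2)²
n = 76.3712
Round up: n = 77

Answer: n = 77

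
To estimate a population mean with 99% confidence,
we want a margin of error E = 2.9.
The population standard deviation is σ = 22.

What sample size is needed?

Answer: n = 382

Derivation:
z_0.005 = 2.576
n = (z×σ/E)² = (2.576×22/2.9)²
n = 381.8925
Round up: n = 382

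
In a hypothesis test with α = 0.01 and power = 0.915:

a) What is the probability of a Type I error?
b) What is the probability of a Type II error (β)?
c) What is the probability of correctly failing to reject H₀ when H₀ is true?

a) Type I error probability = α = 0.01
b) Power = P(reject H₀ | H₁ true) = 1 - β = 0.915, so Type II error probability = β = 1 - Power = 0.085
c) P(fail to reject H₀ | H₀ true) = 1 - α = 0.99

Answer: a) 0.01, b) 0.085, c) 0.99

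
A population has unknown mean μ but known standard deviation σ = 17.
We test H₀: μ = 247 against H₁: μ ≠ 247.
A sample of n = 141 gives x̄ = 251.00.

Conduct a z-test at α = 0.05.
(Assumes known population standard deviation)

Standard error: SE = σ/√n = 17/√141 = 1.4317
z-statistic: z = (x̄ - μ₀)/SE = (251.00 - 247)/1.4317 = 2.7939
Critical value: ±1.960
p-value = 0.0052
Decision: reject H₀

Answer: z = 2.7939, reject H₀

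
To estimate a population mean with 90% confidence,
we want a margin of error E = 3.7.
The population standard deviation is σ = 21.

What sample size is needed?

Answer: n = 88

Derivation:
z_0.05 = 1.645
n = (z×σ/E)² = (1.645×21/3.7)²
n = 87.1700
Round up: n = 88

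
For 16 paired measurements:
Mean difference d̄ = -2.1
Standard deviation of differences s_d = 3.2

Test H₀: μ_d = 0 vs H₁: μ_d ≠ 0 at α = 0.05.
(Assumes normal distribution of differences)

Answer: t = -2.6250, reject H₀

Derivation:
df = n - 1 = 15
SE = s_d/√n = 3.2/√16 = 0.8000
t = d̄/SE = -2.1/0.8000 = -2.6250
Critical value: t_{0.025,15} = ±2.131
p-value ≈ 0.0191
Decision: reject H₀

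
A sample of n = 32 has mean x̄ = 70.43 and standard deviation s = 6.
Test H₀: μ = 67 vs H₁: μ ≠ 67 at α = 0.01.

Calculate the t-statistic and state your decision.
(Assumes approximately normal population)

Answer: t = 3.2337, reject H₀

Derivation:
df = n - 1 = 31
SE = s/√n = 6/√32 = 1.0607
t = (x̄ - μ₀)/SE = (70.43 - 67)/1.0607 = 3.2337
Critical value: t_{0.005,31} = ±2.744
p-value ≈ 0.0029
Decision: reject H₀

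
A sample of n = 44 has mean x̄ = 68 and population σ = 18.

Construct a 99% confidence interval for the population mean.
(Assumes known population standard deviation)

Answer: (61.0098, 74.9902)

Derivation:
Confidence level: 99%, α = 0.01
z_0.005 = 2.576
SE = σ/√n = 18/√44 = 2.7136
Margin of error = 2.576 × 2.7136 = 6.9902
CI: x̄ ± margin = 68 ± 6.9902
CI: (61.0098, 74.9902)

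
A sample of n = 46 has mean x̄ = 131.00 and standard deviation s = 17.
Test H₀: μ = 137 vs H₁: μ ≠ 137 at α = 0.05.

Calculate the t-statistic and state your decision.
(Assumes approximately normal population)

Answer: t = -2.3938, reject H₀

Derivation:
df = n - 1 = 45
SE = s/√n = 17/√46 = 2.5065
t = (x̄ - μ₀)/SE = (131.00 - 137)/2.5065 = -2.3938
Critical value: t_{0.025,45} = ±2.014
p-value ≈ 0.0209
Decision: reject H₀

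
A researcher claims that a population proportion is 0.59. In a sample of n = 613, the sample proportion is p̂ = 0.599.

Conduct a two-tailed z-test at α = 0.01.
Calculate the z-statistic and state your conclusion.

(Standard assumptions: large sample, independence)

Answer: z = 0.4531, fail to reject H₀

Derivation:
H₀: p = 0.59, H₁: p ≠ 0.59
Standard error: SE = √(p₀(1-p₀)/n) = √(0.59×0.41/613) = 0.019865
z-statistic: z = (p̂ - p₀)/SE = (0.599 - 0.59)/0.019865 = 0.4531
Critical value: z_0.005 = ±2.576
p-value = 0.6505
Decision: fail to reject H₀ at α = 0.01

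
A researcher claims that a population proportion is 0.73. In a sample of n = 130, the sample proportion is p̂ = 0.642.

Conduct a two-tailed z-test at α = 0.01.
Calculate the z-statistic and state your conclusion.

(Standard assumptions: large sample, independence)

H₀: p = 0.73, H₁: p ≠ 0.73
Standard error: SE = √(p₀(1-p₀)/n) = √(0.73×0.27/130) = 0.038938
z-statistic: z = (p̂ - p₀)/SE = (0.642 - 0.73)/0.038938 = -2.2600
Critical value: z_0.005 = ±2.576
p-value = 0.0238
Decision: fail to reject H₀ at α = 0.01

Answer: z = -2.2600, fail to reject H₀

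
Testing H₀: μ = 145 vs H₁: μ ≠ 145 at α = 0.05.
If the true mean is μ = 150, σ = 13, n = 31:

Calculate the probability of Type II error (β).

Answer: β ≈ 0.4280

Derivation:
SE = σ/√n = 13/√31 = 2.3349
Critical values: μ₀ ± z_0.025×SE = 145 ± 1.960×2.3349
Acceptance region: (140.4236, 149.5764)
Under H₁ (μ = 150): z_high = (149.5764 - 150)/2.3349 = -0.1814, z_low = (140.4236 - 150)/2.3349 = -4.1014
β = P(not reject | H₁) = Φ(-0.1814) - Φ(-4.1014) ≈ 0.4280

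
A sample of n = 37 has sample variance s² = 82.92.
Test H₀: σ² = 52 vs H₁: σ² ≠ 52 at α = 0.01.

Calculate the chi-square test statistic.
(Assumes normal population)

Answer: χ² = 57.4062, fail to reject H₀

Derivation:
df = n - 1 = 36
χ² = (n-1)s²/σ₀² = 36×82.92/52 = 57.4062
Critical values: χ²_{0.995,36} = 17.887, χ²_{0.005,36} = 61.581
Rejection region: χ² < 17.887 or χ² > 61.581
Decision: fail to reject H₀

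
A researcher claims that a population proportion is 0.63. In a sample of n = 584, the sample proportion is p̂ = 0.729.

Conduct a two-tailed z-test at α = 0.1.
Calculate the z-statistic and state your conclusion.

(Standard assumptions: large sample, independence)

H₀: p = 0.63, H₁: p ≠ 0.63
Standard error: SE = √(p₀(1-p₀)/n) = √(0.63×0.37/584) = 0.019979
z-statistic: z = (p̂ - p₀)/SE = (0.729 - 0.63)/0.019979 = 4.9552
Critical value: z_0.05 = ±1.645
p-value < 0.0001
Decision: reject H₀ at α = 0.1

Answer: z = 4.9552, reject H₀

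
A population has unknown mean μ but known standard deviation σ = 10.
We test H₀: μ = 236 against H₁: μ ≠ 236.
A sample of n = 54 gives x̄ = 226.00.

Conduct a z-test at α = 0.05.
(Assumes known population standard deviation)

Standard error: SE = σ/√n = 10/√54 = 1.3608
z-statistic: z = (x̄ - μ₀)/SE = (226.00 - 236)/1.3608 = -7.3486
Critical value: ±1.960
p-value < 0.0001
Decision: reject H₀

Answer: z = -7.3486, reject H₀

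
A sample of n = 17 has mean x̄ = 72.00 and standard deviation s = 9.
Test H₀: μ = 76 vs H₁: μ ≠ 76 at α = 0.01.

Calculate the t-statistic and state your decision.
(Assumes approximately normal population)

Answer: t = -1.8325, fail to reject H₀

Derivation:
df = n - 1 = 16
SE = s/√n = 9/√17 = 2.1828
t = (x̄ - μ₀)/SE = (72.00 - 76)/2.1828 = -1.8325
Critical value: t_{0.005,16} = ±2.921
p-value ≈ 0.0856
Decision: fail to reject H₀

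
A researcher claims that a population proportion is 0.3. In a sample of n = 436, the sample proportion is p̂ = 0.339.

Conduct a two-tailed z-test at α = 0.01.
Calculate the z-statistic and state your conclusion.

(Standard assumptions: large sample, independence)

Answer: z = 1.7770, fail to reject H₀

Derivation:
H₀: p = 0.3, H₁: p ≠ 0.3
Standard error: SE = √(p₀(1-p₀)/n) = √(0.3×0.7/436) = 0.021947
z-statistic: z = (p̂ - p₀)/SE = (0.339 - 0.3)/0.021947 = 1.7770
Critical value: z_0.005 = ±2.576
p-value = 0.0756
Decision: fail to reject H₀ at α = 0.01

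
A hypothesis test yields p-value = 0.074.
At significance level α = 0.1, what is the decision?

Compare p-value to α:
0.074 < 0.1
Decision: reject H₀

Answer: reject H₀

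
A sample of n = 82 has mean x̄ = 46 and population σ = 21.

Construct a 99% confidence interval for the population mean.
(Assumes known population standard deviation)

Confidence level: 99%, α = 0.01
z_0.005 = 2.576
SE = σ/√n = 21/√82 = 2.3191
Margin of error = 2.576 × 2.3191 = 5.9740
CI: x̄ ± margin = 46 ± 5.9740
CI: (40.0260, 51.9740)

Answer: (40.0260, 51.9740)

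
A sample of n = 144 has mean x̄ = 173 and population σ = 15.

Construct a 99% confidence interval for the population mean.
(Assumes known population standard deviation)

Confidence level: 99%, α = 0.01
z_0.005 = 2.576
SE = σ/√n = 15/√144 = 1.2500
Margin of error = 2.576 × 1.2500 = 3.2200
CI: x̄ ± margin = 173 ± 3.2200
CI: (169.7800, 176.2200)

Answer: (169.7800, 176.2200)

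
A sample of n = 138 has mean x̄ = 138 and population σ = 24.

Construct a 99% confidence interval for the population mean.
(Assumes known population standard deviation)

Confidence level: 99%, α = 0.01
z_0.005 = 2.576
SE = σ/√n = 24/√138 = 2.0430
Margin of error = 2.576 × 2.0430 = 5.2628
CI: x̄ ± margin = 138 ± 5.2628
CI: (132.7372, 143.2628)

Answer: (132.7372, 143.2628)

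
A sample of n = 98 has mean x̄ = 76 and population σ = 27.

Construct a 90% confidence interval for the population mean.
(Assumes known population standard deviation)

Answer: (71.5134, 80.4866)

Derivation:
Confidence level: 90%, α = 0.1
z_0.05 = 1.645
SE = σ/√n = 27/√98 = 2.7274
Margin of error = 1.645 × 2.7274 = 4.4866
CI: x̄ ± margin = 76 ± 4.4866
CI: (71.5134, 80.4866)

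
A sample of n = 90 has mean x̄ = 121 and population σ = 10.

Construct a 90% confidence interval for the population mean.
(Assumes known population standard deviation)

Answer: (119.2660, 122.7340)

Derivation:
Confidence level: 90%, α = 0.1
z_0.05 = 1.645
SE = σ/√n = 10/√90 = 1.0541
Margin of error = 1.645 × 1.0541 = 1.7340
CI: x̄ ± margin = 121 ± 1.7340
CI: (119.2660, 122.7340)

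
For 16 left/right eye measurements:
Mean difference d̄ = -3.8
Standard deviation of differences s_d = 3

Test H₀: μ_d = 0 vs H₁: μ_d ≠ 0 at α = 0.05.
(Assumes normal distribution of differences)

Answer: t = -5.0667, reject H₀

Derivation:
df = n - 1 = 15
SE = s_d/√n = 3/√16 = 0.7500
t = d̄/SE = -3.8/0.7500 = -5.0667
Critical value: t_{0.025,15} = ±2.131
p-value ≈ 0.0001
Decision: reject H₀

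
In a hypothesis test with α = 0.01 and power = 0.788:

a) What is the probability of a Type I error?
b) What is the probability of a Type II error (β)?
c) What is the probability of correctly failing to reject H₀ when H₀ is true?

Answer: a) 0.01, b) 0.212, c) 0.99

Derivation:
a) Type I error probability = α = 0.01
b) Power = P(reject H₀ | H₁ true) = 1 - β = 0.788, so Type II error probability = β = 1 - Power = 0.212
c) P(fail to reject H₀ | H₀ true) = 1 - α = 0.99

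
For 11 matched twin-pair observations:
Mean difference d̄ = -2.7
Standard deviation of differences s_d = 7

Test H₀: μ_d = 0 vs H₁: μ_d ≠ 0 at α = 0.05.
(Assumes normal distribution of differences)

df = n - 1 = 10
SE = s_d/√n = 7/√11 = 2.1106
t = d̄/SE = -2.7/2.1106 = -1.2793
Critical value: t_{0.025,10} = ±2.228
p-value ≈ 0.2297
Decision: fail to reject H₀

Answer: t = -1.2793, fail to reject H₀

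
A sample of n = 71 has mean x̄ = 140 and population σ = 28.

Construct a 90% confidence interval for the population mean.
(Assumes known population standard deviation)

Confidence level: 90%, α = 0.1
z_0.05 = 1.645
SE = σ/√n = 28/√71 = 3.3230
Margin of error = 1.645 × 3.3230 = 5.4663
CI: x̄ ± margin = 140 ± 5.4663
CI: (134.5337, 145.4663)

Answer: (134.5337, 145.4663)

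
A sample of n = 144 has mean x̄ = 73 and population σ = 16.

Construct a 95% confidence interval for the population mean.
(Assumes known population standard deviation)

Confidence level: 95%, α = 0.05
z_0.025 = 1.960
SE = σ/√n = 16/√144 = 1.3333
Margin of error = 1.960 × 1.3333 = 2.6133
CI: x̄ ± margin = 73 ± 2.6133
CI: (70.3867, 75.6133)

Answer: (70.3867, 75.6133)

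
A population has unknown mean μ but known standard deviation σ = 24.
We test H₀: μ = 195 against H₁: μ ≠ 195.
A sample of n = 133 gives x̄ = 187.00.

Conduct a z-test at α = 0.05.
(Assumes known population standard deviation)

Answer: z = -3.8441, reject H₀

Derivation:
Standard error: SE = σ/√n = 24/√133 = 2.0811
z-statistic: z = (x̄ - μ₀)/SE = (187.00 - 195)/2.0811 = -3.8441
Critical value: ±1.960
p-value = 0.0001
Decision: reject H₀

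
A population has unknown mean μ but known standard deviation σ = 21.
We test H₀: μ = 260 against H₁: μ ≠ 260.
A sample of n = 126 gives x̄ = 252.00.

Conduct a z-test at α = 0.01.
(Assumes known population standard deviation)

Answer: z = -4.2762, reject H₀

Derivation:
Standard error: SE = σ/√n = 21/√126 = 1.8708
z-statistic: z = (x̄ - μ₀)/SE = (252.00 - 260)/1.8708 = -4.2762
Critical value: ±2.576
p-value < 0.0001
Decision: reject H₀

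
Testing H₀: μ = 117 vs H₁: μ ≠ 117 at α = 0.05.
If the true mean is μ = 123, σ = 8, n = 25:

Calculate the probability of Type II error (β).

Answer: β ≈ 0.0367

Derivation:
SE = σ/√n = 8/√25 = 1.6000
Critical values: μ₀ ± z_0.025×SE = 117 ± 1.960×1.6000
Acceptance region: (113.8640, 120.1360)
Under H₁ (μ = 123): z_high = (120.1360 - 123)/1.6000 = -1.7900, z_low = (113.8640 - 123)/1.6000 = -5.7100
β = P(not reject | H₁) = Φ(-1.7900) - Φ(-5.7100) ≈ 0.0367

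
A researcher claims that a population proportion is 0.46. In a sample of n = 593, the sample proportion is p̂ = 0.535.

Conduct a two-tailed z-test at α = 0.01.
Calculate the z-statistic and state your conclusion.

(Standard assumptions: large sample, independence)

Answer: z = 3.6644, reject H₀

Derivation:
H₀: p = 0.46, H₁: p ≠ 0.46
Standard error: SE = √(p₀(1-p₀)/n) = √(0.46×0.54/593) = 0.020467
z-statistic: z = (p̂ - p₀)/SE = (0.535 - 0.46)/0.020467 = 3.6644
Critical value: z_0.005 = ±2.576
p-value = 0.0002
Decision: reject H₀ at α = 0.01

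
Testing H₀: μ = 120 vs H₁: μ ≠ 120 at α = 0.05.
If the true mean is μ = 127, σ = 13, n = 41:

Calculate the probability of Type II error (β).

Answer: β ≈ 0.0684

Derivation:
SE = σ/√n = 13/√41 = 2.0303
Critical values: μ₀ ± z_0.025×SE = 120 ± 1.960×2.0303
Acceptance region: (116.0206, 123.9794)
Under H₁ (μ = 127): z_high = (123.9794 - 127)/2.0303 = -1.4878, z_low = (116.0206 - 127)/2.0303 = -5.4078
β = P(not reject | H₁) = Φ(-1.4878) - Φ(-5.4078) ≈ 0.0684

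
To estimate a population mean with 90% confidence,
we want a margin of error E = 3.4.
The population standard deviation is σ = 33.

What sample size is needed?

Answer: n = 255

Derivation:
z_0.05 = 1.645
n = (z×σ/E)² = (1.645×33/3.4)²
n = 254.9188
Round up: n = 255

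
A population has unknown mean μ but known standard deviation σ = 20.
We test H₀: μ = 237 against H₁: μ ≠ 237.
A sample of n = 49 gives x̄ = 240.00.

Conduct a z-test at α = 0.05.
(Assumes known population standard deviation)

Standard error: SE = σ/√n = 20/√49 = 2.8571
z-statistic: z = (x̄ - μ₀)/SE = (240.00 - 237)/2.8571 = 1.0500
Critical value: ±1.960
p-value = 0.2937
Decision: fail to reject H₀

Answer: z = 1.0500, fail to reject H₀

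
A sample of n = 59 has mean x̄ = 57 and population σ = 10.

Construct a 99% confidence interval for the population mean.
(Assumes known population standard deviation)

Answer: (53.6463, 60.3537)

Derivation:
Confidence level: 99%, α = 0.01
z_0.005 = 2.576
SE = σ/√n = 10/√59 = 1.3019
Margin of error = 2.576 × 1.3019 = 3.3537
CI: x̄ ± margin = 57 ± 3.3537
CI: (53.6463, 60.3537)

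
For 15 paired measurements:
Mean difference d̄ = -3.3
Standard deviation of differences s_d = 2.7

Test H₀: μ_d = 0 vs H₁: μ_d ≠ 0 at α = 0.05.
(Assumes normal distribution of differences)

Answer: t = -4.7339, reject H₀

Derivation:
df = n - 1 = 14
SE = s_d/√n = 2.7/√15 = 0.6971
t = d̄/SE = -3.3/0.6971 = -4.7339
Critical value: t_{0.025,14} = ±2.145
p-value ≈ 0.0003
Decision: reject H₀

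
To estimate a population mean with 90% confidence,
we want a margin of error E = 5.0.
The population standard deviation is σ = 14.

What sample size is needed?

z_0.05 = 1.645
n = (z×σ/E)² = (1.645×14/5.0)²
n = 21.2152
Round up: n = 22

Answer: n = 22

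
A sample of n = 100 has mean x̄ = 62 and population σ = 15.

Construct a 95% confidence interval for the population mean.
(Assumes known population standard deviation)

Confidence level: 95%, α = 0.05
z_0.025 = 1.960
SE = σ/√n = 15/√100 = 1.5000
Margin of error = 1.960 × 1.5000 = 2.9400
CI: x̄ ± margin = 62 ± 2.9400
CI: (59.0600, 64.9400)

Answer: (59.0600, 64.9400)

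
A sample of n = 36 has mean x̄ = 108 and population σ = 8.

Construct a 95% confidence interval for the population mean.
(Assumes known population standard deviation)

Confidence level: 95%, α = 0.05
z_0.025 = 1.960
SE = σ/√n = 8/√36 = 1.3333
Margin of error = 1.960 × 1.3333 = 2.6133
CI: x̄ ± margin = 108 ± 2.6133
CI: (105.3867, 110.6133)

Answer: (105.3867, 110.6133)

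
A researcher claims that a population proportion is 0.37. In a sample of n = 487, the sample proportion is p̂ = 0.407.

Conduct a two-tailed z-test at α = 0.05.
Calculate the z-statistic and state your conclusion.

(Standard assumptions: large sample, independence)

Answer: z = 1.6912, fail to reject H₀

Derivation:
H₀: p = 0.37, H₁: p ≠ 0.37
Standard error: SE = √(p₀(1-p₀)/n) = √(0.37×0.63/487) = 0.021878
z-statistic: z = (p̂ - p₀)/SE = (0.407 - 0.37)/0.021878 = 1.6912
Critical value: z_0.025 = ±1.960
p-value = 0.0908
Decision: fail to reject H₀ at α = 0.05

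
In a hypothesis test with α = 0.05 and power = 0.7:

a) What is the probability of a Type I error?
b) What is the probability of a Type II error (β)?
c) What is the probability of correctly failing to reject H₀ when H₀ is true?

a) Type I error probability = α = 0.05
b) Power = P(reject H₀ | H₁ true) = 1 - β = 0.7, so Type II error probability = β = 1 - Power = 0.3
c) P(fail to reject H₀ | H₀ true) = 1 - α = 0.95

Answer: a) 0.05, b) 0.3, c) 0.95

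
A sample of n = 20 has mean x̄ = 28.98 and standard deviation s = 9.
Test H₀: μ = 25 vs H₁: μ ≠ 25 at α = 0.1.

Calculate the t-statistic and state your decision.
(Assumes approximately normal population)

df = n - 1 = 19
SE = s/√n = 9/√20 = 2.0125
t = (x̄ - μ₀)/SE = (28.98 - 25)/2.0125 = 1.9776
Critical value: t_{0.05,19} = ±1.729
p-value ≈ 0.0627
Decision: reject H₀

Answer: t = 1.9776, reject H₀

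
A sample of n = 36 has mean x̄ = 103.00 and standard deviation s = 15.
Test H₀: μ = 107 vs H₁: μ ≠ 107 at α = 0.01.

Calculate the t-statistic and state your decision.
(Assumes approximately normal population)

df = n - 1 = 35
SE = s/√n = 15/√36 = 2.5000
t = (x̄ - μ₀)/SE = (103.00 - 107)/2.5000 = -1.6000
Critical value: t_{0.005,35} = ±2.724
p-value ≈ 0.1186
Decision: fail to reject H₀

Answer: t = -1.6000, fail to reject H₀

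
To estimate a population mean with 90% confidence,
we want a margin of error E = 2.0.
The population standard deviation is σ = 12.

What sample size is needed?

z_0.05 = 1.645
n = (z×σ/E)² = (1.645×12/2.0)²
n = 97.4169
Round up: n = 98

Answer: n = 98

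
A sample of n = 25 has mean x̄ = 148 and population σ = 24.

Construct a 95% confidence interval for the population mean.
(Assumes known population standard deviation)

Confidence level: 95%, α = 0.05
z_0.025 = 1.960
SE = σ/√n = 24/√25 = 4.8000
Margin of error = 1.960 × 4.8000 = 9.4080
CI: x̄ ± margin = 148 ± 9.4080
CI: (138.5920, 157.4080)

Answer: (138.5920, 157.4080)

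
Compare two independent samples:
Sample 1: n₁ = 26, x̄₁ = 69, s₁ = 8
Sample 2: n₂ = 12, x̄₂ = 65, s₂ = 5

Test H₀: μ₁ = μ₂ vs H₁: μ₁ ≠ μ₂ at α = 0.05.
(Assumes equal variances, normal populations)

Pooled variance: s²_p = [25×8² + 11×5²]/(36) = 52.0833
s_p = 7.2169
SE = s_p×√(1/n₁ + 1/n₂) = 7.2169×√(1/26 + 1/12) = 2.5186
t = (x̄₁ - x̄₂)/SE = (69 - 65)/2.5186 = 1.5882
df = 36, t-critical = ±2.028
Decision: fail to reject H₀

Answer: t = 1.5882, fail to reject H₀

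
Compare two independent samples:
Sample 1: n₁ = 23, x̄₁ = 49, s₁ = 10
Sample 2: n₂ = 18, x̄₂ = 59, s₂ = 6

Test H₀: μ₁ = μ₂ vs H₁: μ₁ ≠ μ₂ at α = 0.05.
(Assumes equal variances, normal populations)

Pooled variance: s²_p = [22×10² + 17×6²]/(39) = 72.1026
s_p = 8.4913
SE = s_p×√(1/n₁ + 1/n₂) = 8.4913×√(1/23 + 1/18) = 2.6722
t = (x̄₁ - x̄₂)/SE = (49 - 59)/2.6722 = -3.7422
df = 39, t-critical = ±2.023
Decision: reject H₀

Answer: t = -3.7422, reject H₀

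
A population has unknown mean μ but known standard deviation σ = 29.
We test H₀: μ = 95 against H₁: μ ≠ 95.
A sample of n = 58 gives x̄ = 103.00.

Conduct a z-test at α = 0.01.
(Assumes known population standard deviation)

Standard error: SE = σ/√n = 29/√58 = 3.8079
z-statistic: z = (x̄ - μ₀)/SE = (103.00 - 95)/3.8079 = 2.1009
Critical value: ±2.576
p-value = 0.0356
Decision: fail to reject H₀

Answer: z = 2.1009, fail to reject H₀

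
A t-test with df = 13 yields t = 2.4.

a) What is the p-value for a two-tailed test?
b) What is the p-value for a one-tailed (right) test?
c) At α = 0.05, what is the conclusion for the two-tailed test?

Using t-distribution with df = 13:
a) Two-tailed: p = 2×P(T > 2.4) = 0.0321
b) One-tailed: p = P(T > 2.4) = 0.0160
c) 0.0321 < 0.05, reject H₀

Answer: a) 0.0321, b) 0.0160, c) reject H₀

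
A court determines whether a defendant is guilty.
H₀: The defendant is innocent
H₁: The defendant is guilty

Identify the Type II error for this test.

Answer: Acquitting a guilty person

Derivation:
Type I error: rejecting H₀ when it is actually true (false positive).
Type II error: failing to reject H₀ when H₁ is actually true (false negative).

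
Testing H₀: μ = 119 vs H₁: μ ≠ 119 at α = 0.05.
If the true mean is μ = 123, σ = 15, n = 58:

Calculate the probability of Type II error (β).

Answer: β ≈ 0.4717

Derivation:
SE = σ/√n = 15/√58 = 1.9696
Critical values: μ₀ ± z_0.025×SE = 119 ± 1.960×1.9696
Acceptance region: (115.1396, 122.8604)
Under H₁ (μ = 123): z_high = (122.8604 - 123)/1.9696 = -0.0709, z_low = (115.1396 - 123)/1.9696 = -3.9909
β = P(not reject | H₁) = Φ(-0.0709) - Φ(-3.9909) ≈ 0.4717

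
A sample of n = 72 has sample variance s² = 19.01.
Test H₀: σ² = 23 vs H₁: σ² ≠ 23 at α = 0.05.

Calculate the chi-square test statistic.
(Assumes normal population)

df = n - 1 = 71
χ² = (n-1)s²/σ₀² = 71×19.01/23 = 58.6830
Critical values: χ²_{0.975,71} = 49.592, χ²_{0.025,71} = 96.189
Rejection region: χ² < 49.592 or χ² > 96.189
Decision: fail to reject H₀

Answer: χ² = 58.6830, fail to reject H₀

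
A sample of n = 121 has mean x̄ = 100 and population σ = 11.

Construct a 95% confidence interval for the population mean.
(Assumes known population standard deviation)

Answer: (98.0400, 101.9600)

Derivation:
Confidence level: 95%, α = 0.05
z_0.025 = 1.960
SE = σ/√n = 11/√121 = 1.0000
Margin of error = 1.960 × 1.0000 = 1.9600
CI: x̄ ± margin = 100 ± 1.9600
CI: (98.0400, 101.9600)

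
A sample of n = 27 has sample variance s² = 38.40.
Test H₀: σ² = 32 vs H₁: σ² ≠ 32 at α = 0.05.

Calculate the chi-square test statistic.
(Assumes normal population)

df = n - 1 = 26
χ² = (n-1)s²/σ₀² = 26×38.40/32 = 31.2000
Critical values: χ²_{0.975,26} = 13.844, χ²_{0.025,26} = 41.923
Rejection region: χ² < 13.844 or χ² > 41.923
Decision: fail to reject H₀

Answer: χ² = 31.2000, fail to reject H₀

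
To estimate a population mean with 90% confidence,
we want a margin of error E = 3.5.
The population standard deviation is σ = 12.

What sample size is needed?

Answer: n = 32

Derivation:
z_0.05 = 1.645
n = (z×σ/E)² = (1.645×12/3.5)²
n = 31.8096
Round up: n = 32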